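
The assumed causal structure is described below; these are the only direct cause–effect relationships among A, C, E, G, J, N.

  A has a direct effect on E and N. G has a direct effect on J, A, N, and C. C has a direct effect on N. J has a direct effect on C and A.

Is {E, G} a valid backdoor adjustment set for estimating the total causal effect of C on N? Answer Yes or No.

No

Backdoor paths from C to N (paths whose first edge points into C):
  P1: C <- G -> J -> A -> N
  P2: C <- G -> A -> N
  P3: C <- G -> N
  P4: C <- J <- G -> A -> N
  P5: C <- J <- G -> N
  P6: C <- J -> A <- G -> N
  P7: C <- J -> A -> N
Condition 1 (no descendant of C in the set): holds — descendants of C are {N}; none are in {E, G}.
Condition 2 (every backdoor path blocked by {E, G}):
  P1: blocked at fork node G ∈ conditioning set.
  P2: blocked at fork node G ∈ conditioning set.
  P3: blocked at fork node G ∈ conditioning set.
  P4: blocked at fork node G ∈ conditioning set.
  P5: blocked at fork node G ∈ conditioning set.
  P6: blocked at fork node G ∈ conditioning set.
  P7: open — no interior node is in the conditioning set.
{E, G} does not satisfy the backdoor criterion.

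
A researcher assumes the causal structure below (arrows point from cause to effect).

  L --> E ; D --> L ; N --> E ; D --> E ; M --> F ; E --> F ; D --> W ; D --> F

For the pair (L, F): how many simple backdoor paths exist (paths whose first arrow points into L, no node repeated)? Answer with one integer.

2

A backdoor path from L to F is any simple undirected path whose first edge points into L (i.e. leaves L via a parent).
Parents of L: {D}.
Enumerating:
  P1: L <- D -> E -> F
  P2: L <- D -> F
That exhausts the simple backdoor paths. Count: 2.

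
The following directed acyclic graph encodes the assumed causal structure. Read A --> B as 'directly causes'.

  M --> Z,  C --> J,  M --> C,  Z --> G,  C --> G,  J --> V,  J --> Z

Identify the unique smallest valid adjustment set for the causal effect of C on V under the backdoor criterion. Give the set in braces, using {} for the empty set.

{}

Variables eligible for adjustment (non-descendants of C, excluding C and V): {M}.
Backdoor paths from C to V:
  P1: C <- M -> Z <- J -> V
Each backdoor path contains an unconditioned collider, so every path is already blocked with the empty conditioning set:
  P1: blocked at collider Z (neither it nor any descendant is in the conditioning set).
The empty set is therefore the unique smallest valid set.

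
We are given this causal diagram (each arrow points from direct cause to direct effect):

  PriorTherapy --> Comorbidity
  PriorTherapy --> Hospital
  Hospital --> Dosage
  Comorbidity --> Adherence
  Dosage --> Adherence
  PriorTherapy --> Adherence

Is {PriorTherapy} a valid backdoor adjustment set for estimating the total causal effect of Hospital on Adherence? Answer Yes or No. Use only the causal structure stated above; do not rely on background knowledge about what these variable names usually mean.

Backdoor paths from Hospital to Adherence (paths whose first edge points into Hospital):
  P1: Hospital <- PriorTherapy -> Comorbidity -> Adherence
  P2: Hospital <- PriorTherapy -> Adherence
Condition 1 (no descendant of Hospital in the set): holds — descendants of Hospital are {Adherence, Dosage}; none are in {PriorTherapy}.
Condition 2 (every backdoor path blocked by {PriorTherapy}):
  P1: blocked at fork node PriorTherapy ∈ conditioning set.
  P2: blocked at fork node PriorTherapy ∈ conditioning set.
{PriorTherapy} satisfies the backdoor criterion.

Yes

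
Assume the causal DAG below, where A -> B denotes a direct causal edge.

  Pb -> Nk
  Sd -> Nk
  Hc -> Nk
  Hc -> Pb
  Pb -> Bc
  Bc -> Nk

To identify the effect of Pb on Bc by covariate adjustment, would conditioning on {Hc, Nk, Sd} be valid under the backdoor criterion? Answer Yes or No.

Backdoor paths from Pb to Bc (paths whose first edge points into Pb):
  P1: Pb <- Hc -> Nk <- Bc
Condition 1 (no descendant of Pb in the set): FAILS — Nk is a descendant of Pb.
Condition 2 (every backdoor path blocked by {Hc, Nk, Sd}):
  P1: blocked at fork node Hc ∈ conditioning set.
{Hc, Nk, Sd} does not satisfy the backdoor criterion.

No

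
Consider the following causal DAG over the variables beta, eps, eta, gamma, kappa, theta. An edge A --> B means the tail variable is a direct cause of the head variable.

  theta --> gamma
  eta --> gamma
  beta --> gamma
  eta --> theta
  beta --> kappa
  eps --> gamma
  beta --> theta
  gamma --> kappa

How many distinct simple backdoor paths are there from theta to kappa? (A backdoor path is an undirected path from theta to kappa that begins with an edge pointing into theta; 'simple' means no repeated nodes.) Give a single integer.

4

A backdoor path from theta to kappa is any simple undirected path whose first edge points into theta (i.e. leaves theta via a parent).
Parents of theta: {beta, eta}.
Enumerating:
  P1: theta <- eta -> gamma <- beta -> kappa
  P2: theta <- eta -> gamma -> kappa
  P3: theta <- beta -> gamma -> kappa
  P4: theta <- beta -> kappa
That exhausts the simple backdoor paths. Count: 4.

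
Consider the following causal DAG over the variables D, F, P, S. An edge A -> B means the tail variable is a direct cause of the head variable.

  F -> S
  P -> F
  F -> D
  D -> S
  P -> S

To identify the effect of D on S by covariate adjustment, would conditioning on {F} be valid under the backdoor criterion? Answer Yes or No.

Backdoor paths from D to S (paths whose first edge points into D):
  P1: D <- F <- P -> S
  P2: D <- F -> S
Condition 1 (no descendant of D in the set): holds — descendants of D are {S}; none are in {F}.
Condition 2 (every backdoor path blocked by {F}):
  P1: blocked at chain node F ∈ conditioning set.
  P2: blocked at fork node F ∈ conditioning set.
{F} satisfies the backdoor criterion.

Yes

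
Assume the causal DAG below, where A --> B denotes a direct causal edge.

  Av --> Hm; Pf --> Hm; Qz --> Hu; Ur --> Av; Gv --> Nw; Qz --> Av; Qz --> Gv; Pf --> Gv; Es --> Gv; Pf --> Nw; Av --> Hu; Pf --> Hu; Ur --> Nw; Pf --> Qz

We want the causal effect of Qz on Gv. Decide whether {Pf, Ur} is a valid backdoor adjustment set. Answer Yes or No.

Backdoor paths from Qz to Gv (paths whose first edge points into Qz):
  P1: Qz <- Pf -> Gv
  P2: Qz <- Pf -> Nw <- Gv
  P3: Qz <- Pf -> Hu <- Av <- Ur -> Nw <- Gv
  P4: Qz <- Pf -> Hm <- Av <- Ur -> Nw <- Gv
Condition 1 (no descendant of Qz in the set): holds — descendants of Qz are {Av, Gv, Hm, Hu, Nw}; none are in {Pf, Ur}.
Condition 2 (every backdoor path blocked by {Pf, Ur}):
  P1: blocked at fork node Pf ∈ conditioning set.
  P2: blocked at fork node Pf ∈ conditioning set.
  P3: blocked at fork node Pf ∈ conditioning set.
  P4: blocked at fork node Pf ∈ conditioning set.
{Pf, Ur} satisfies the backdoor criterion.

Yes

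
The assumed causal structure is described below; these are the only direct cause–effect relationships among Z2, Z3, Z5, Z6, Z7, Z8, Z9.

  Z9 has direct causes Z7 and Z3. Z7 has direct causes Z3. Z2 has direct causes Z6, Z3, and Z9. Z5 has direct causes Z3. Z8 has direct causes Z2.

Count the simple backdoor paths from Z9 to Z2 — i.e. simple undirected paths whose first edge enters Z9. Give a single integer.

2

A backdoor path from Z9 to Z2 is any simple undirected path whose first edge points into Z9 (i.e. leaves Z9 via a parent).
Parents of Z9: {Z3, Z7}.
Enumerating:
  P1: Z9 <- Z3 -> Z2
  P2: Z9 <- Z7 <- Z3 -> Z2
That exhausts the simple backdoor paths. Count: 2.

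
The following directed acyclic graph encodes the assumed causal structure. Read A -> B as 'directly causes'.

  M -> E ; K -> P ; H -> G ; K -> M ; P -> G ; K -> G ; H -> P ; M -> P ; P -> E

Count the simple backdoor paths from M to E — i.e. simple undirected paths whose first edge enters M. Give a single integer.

3

A backdoor path from M to E is any simple undirected path whose first edge points into M (i.e. leaves M via a parent).
Parents of M: {K}.
Enumerating:
  P1: M <- K -> P -> E
  P2: M <- K -> G <- H -> P -> E
  P3: M <- K -> G <- P -> E
That exhausts the simple backdoor paths. Count: 3.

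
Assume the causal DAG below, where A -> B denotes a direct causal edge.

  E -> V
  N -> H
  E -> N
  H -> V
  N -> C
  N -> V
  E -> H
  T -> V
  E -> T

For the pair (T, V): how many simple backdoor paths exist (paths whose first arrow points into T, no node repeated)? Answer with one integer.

5

A backdoor path from T to V is any simple undirected path whose first edge points into T (i.e. leaves T via a parent).
Parents of T: {E}.
Enumerating:
  P1: T <- E -> N -> H -> V
  P2: T <- E -> N -> V
  P3: T <- E -> H <- N -> V
  P4: T <- E -> H -> V
  P5: T <- E -> V
That exhausts the simple backdoor paths. Count: 5.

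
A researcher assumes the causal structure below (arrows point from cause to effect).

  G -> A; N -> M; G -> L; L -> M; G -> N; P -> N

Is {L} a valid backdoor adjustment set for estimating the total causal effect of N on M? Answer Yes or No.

Backdoor paths from N to M (paths whose first edge points into N):
  P1: N <- G -> L -> M
Condition 1 (no descendant of N in the set): holds — descendants of N are {M}; none are in {L}.
Condition 2 (every backdoor path blocked by {L}):
  P1: blocked at chain node L ∈ conditioning set.
{L} satisfies the backdoor criterion.

Yes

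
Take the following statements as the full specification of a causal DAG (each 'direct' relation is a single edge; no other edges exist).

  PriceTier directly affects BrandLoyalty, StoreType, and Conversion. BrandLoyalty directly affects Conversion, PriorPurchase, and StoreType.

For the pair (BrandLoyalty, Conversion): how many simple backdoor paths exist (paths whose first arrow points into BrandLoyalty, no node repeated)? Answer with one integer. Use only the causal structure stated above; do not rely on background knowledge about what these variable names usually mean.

1

A backdoor path from BrandLoyalty to Conversion is any simple undirected path whose first edge points into BrandLoyalty (i.e. leaves BrandLoyalty via a parent).
Parents of BrandLoyalty: {PriceTier}.
Enumerating:
  P1: BrandLoyalty <- PriceTier -> Conversion
That exhausts the simple backdoor paths. Count: 1.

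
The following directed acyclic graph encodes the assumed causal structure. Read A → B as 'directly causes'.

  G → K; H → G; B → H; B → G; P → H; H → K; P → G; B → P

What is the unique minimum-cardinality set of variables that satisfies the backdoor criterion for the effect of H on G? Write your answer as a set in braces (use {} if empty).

Variables eligible for adjustment (non-descendants of H, excluding H and G): {B, P}.
Backdoor paths from H to G:
  P1: H <- B -> P -> G
  P2: H <- B -> G
  P3: H <- P <- B -> G
  P4: H <- P -> G
The empty set is not sufficient: P1 (H <- B -> P -> G) has no collider blocking it and no conditioned non-collider, so it is open.
Try {B, P}:
  P1: blocked at fork node B ∈ conditioning set.
  P2: blocked at fork node B ∈ conditioning set.
  P3: blocked at chain node P ∈ conditioning set.
  P4: blocked at fork node P ∈ conditioning set.
{B, P} contains no descendant of H and blocks every backdoor path.
Every element of {B, P} is needed (dropping B leaves P2 open; dropping P leaves P4 open), so no proper subset is valid.
Among all size-2 subsets of the eligible variables, only {B, P} blocks every backdoor path, so it is the unique smallest valid adjustment set.

{B, P}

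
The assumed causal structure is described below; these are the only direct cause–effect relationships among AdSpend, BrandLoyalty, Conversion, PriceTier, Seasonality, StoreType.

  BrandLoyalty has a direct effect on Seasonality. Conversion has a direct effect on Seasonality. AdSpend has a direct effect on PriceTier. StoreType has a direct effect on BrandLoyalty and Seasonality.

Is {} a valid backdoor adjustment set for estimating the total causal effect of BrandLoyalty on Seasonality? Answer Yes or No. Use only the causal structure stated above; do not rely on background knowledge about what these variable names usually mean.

No

Backdoor paths from BrandLoyalty to Seasonality (paths whose first edge points into BrandLoyalty):
  P1: BrandLoyalty <- StoreType -> Seasonality
Condition 1 (no descendant of BrandLoyalty in the set): holds — descendants of BrandLoyalty are {Seasonality}; none are in {}.
Condition 2 (every backdoor path blocked by {}):
  P1: open — no interior node is in the conditioning set.
{} does not satisfy the backdoor criterion.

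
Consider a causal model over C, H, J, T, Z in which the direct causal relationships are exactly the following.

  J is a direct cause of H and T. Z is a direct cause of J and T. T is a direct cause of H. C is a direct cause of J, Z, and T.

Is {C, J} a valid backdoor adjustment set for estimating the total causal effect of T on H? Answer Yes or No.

Yes

Backdoor paths from T to H (paths whose first edge points into T):
  P1: T <- C -> Z -> J -> H
  P2: T <- C -> J -> H
  P3: T <- Z <- C -> J -> H
  P4: T <- Z -> J -> H
  P5: T <- J -> H
Condition 1 (no descendant of T in the set): holds — descendants of T are {H}; none are in {C, J}.
Condition 2 (every backdoor path blocked by {C, J}):
  P1: blocked at fork node C ∈ conditioning set.
  P2: blocked at fork node C ∈ conditioning set.
  P3: blocked at fork node C ∈ conditioning set.
  P4: blocked at chain node J ∈ conditioning set.
  P5: blocked at fork node J ∈ conditioning set.
{C, J} satisfies the backdoor criterion.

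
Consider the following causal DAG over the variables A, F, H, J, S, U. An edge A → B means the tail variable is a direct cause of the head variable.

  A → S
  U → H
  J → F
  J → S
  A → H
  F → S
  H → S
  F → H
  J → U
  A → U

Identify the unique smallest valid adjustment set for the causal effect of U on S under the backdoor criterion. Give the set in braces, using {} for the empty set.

Variables eligible for adjustment (non-descendants of U, excluding U and S): {A, F, J}.
Backdoor paths from U to S:
  P1: U <- J -> F -> H <- A -> S
  P2: U <- J -> F -> H -> S
  P3: U <- J -> F -> S
  P4: U <- J -> S
  P5: U <- A -> H <- F <- J -> S
  P6: U <- A -> H <- F -> S
  P7: U <- A -> H -> S
  P8: U <- A -> S
The empty set is not sufficient: P2 (U <- J -> F -> H -> S) has no collider blocking it and no conditioned non-collider, so it is open.
Try {A, J}:
  P1: blocked at fork node J ∈ conditioning set.
  P2: blocked at fork node J ∈ conditioning set.
  P3: blocked at fork node J ∈ conditioning set.
  P4: blocked at fork node J ∈ conditioning set.
  P5: blocked at fork node A ∈ conditioning set.
  P6: blocked at fork node A ∈ conditioning set.
  P7: blocked at fork node A ∈ conditioning set.
  P8: blocked at fork node A ∈ conditioning set.
{A, J} contains no descendant of U and blocks every backdoor path.
Every element of {A, J} is needed (dropping A leaves P7 open; dropping J leaves P2 open), so no proper subset is valid.
Among all size-2 subsets of the eligible variables, only {A, J} blocks every backdoor path, so it is the unique smallest valid adjustment set.

{A, J}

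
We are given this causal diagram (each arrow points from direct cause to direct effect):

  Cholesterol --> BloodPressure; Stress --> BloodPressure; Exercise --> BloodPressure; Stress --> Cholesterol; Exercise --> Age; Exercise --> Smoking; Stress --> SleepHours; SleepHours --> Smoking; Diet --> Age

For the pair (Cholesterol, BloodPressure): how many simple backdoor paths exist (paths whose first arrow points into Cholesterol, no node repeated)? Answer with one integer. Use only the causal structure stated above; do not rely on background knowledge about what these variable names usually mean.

2

A backdoor path from Cholesterol to BloodPressure is any simple undirected path whose first edge points into Cholesterol (i.e. leaves Cholesterol via a parent).
Parents of Cholesterol: {Stress}.
Enumerating:
  P1: Cholesterol <- Stress -> SleepHours -> Smoking <- Exercise -> BloodPressure
  P2: Cholesterol <- Stress -> BloodPressure
That exhausts the simple backdoor paths. Count: 2.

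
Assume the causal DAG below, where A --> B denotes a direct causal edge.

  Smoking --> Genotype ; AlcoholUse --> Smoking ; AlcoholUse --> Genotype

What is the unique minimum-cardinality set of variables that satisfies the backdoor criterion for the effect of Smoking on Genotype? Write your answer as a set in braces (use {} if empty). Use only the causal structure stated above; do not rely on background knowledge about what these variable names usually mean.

{AlcoholUse}

Variables eligible for adjustment (non-descendants of Smoking, excluding Smoking and Genotype): {AlcoholUse}.
Backdoor paths from Smoking to Genotype:
  P1: Smoking <- AlcoholUse -> Genotype
The empty set is not sufficient: P1 (Smoking <- AlcoholUse -> Genotype) has no collider blocking it and no conditioned non-collider, so it is open.
Try {AlcoholUse}:
  P1: blocked at fork node AlcoholUse ∈ conditioning set.
{AlcoholUse} contains no descendant of Smoking and blocks every backdoor path.
{AlcoholUse} is the unique smallest valid adjustment set.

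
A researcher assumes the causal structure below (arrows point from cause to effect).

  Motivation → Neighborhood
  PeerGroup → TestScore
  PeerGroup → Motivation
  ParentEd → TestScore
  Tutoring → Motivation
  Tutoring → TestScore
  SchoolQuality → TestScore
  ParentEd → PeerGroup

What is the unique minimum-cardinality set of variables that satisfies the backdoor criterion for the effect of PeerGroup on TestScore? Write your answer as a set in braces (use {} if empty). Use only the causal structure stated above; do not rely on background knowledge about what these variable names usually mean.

{ParentEd}

Variables eligible for adjustment (non-descendants of PeerGroup, excluding PeerGroup and TestScore): {ParentEd, SchoolQuality, Tutoring}.
Backdoor paths from PeerGroup to TestScore:
  P1: PeerGroup <- ParentEd -> TestScore
The empty set is not sufficient: P1 (PeerGroup <- ParentEd -> TestScore) has no collider blocking it and no conditioned non-collider, so it is open.
Try {ParentEd}:
  P1: blocked at fork node ParentEd ∈ conditioning set.
{ParentEd} contains no descendant of PeerGroup and blocks every backdoor path.
No other singleton works — e.g. {SchoolQuality} leaves P1 open — so {ParentEd} is the unique smallest valid adjustment set.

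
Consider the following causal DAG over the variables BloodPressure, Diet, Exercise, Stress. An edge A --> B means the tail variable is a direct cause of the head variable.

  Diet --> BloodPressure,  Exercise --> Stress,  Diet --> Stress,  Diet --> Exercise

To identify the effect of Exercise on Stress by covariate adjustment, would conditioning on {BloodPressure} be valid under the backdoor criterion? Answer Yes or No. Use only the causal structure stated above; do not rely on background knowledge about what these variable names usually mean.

Backdoor paths from Exercise to Stress (paths whose first edge points into Exercise):
  P1: Exercise <- Diet -> Stress
Condition 1 (no descendant of Exercise in the set): holds — descendants of Exercise are {Stress}; none are in {BloodPressure}.
Condition 2 (every backdoor path blocked by {BloodPressure}):
  P1: open — no interior node is in the conditioning set.
{BloodPressure} does not satisfy the backdoor criterion.

No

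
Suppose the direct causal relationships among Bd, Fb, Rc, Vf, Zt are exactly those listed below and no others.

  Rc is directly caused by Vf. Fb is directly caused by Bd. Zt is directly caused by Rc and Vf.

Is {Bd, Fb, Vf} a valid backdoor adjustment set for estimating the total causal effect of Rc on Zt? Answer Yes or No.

Backdoor paths from Rc to Zt (paths whose first edge points into Rc):
  P1: Rc <- Vf -> Zt
Condition 1 (no descendant of Rc in the set): holds — descendants of Rc are {Zt}; none are in {Bd, Fb, Vf}.
Condition 2 (every backdoor path blocked by {Bd, Fb, Vf}):
  P1: blocked at fork node Vf ∈ conditioning set.
{Bd, Fb, Vf} satisfies the backdoor criterion.

Yes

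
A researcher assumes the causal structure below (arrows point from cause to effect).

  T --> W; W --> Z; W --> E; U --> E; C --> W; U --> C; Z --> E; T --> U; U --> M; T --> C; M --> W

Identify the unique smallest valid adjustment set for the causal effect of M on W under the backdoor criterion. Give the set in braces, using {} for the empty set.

Variables eligible for adjustment (non-descendants of M, excluding M and W): {C, T, U}.
Backdoor paths from M to W:
  P1: M <- U <- T -> C -> W
  P2: M <- U <- T -> W
  P3: M <- U -> C <- T -> W
  P4: M <- U -> C -> W
  P5: M <- U -> E <- W
  P6: M <- U -> E <- Z <- W
The empty set is not sufficient: P1 (M <- U <- T -> C -> W) has no collider blocking it and no conditioned non-collider, so it is open.
Try {U}:
  P1: blocked at chain node U ∈ conditioning set.
  P2: blocked at chain node U ∈ conditioning set.
  P3: blocked at fork node U ∈ conditioning set.
  P4: blocked at fork node U ∈ conditioning set.
  P5: blocked at fork node U ∈ conditioning set.
  P6: blocked at fork node U ∈ conditioning set.
{U} contains no descendant of M and blocks every backdoor path.
No other singleton works — e.g. {T} leaves P4 open — so {U} is the unique smallest valid adjustment set.

{U}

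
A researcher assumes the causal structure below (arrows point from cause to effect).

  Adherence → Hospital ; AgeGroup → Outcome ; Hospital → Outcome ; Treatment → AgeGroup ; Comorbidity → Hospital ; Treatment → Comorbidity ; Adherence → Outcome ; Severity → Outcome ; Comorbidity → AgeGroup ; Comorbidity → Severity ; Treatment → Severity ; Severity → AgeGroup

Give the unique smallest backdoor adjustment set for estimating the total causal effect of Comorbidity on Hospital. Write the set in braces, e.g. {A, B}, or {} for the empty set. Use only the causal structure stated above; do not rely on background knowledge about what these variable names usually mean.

Variables eligible for adjustment (non-descendants of Comorbidity, excluding Comorbidity and Hospital): {Adherence, Treatment}.
Backdoor paths from Comorbidity to Hospital:
  P1: Comorbidity <- Treatment -> Severity -> AgeGroup -> Outcome <- Adherence -> Hospital
  P2: Comorbidity <- Treatment -> Severity -> AgeGroup -> Outcome <- Hospital
  P3: Comorbidity <- Treatment -> Severity -> Outcome <- Adherence -> Hospital
  P4: Comorbidity <- Treatment -> Severity -> Outcome <- Hospital
  P5: Comorbidity <- Treatment -> AgeGroup <- Severity -> Outcome <- Adherence -> Hospital
  P6: Comorbidity <- Treatment -> AgeGroup <- Severity -> Outcome <- Hospital
  P7: Comorbidity <- Treatment -> AgeGroup -> Outcome <- Adherence -> Hospital
  P8: Comorbidity <- Treatment -> AgeGroup -> Outcome <- Hospital
Each backdoor path contains an unconditioned collider, so every path is already blocked with the empty conditioning set:
  P1: blocked at collider Outcome (neither it nor any descendant is in the conditioning set).
  P2: blocked at collider Outcome (neither it nor any descendant is in the conditioning set).
  P3: blocked at collider Outcome (neither it nor any descendant is in the conditioning set).
  P4: blocked at collider Outcome (neither it nor any descendant is in the conditioning set).
  P5: blocked at collider AgeGroup (neither it nor any descendant is in the conditioning set).
  P6: blocked at collider AgeGroup (neither it nor any descendant is in the conditioning set).
  P7: blocked at collider Outcome (neither it nor any descendant is in the conditioning set).
  P8: blocked at collider Outcome (neither it nor any descendant is in the conditioning set).
The empty set is therefore the unique smallest valid set.

{}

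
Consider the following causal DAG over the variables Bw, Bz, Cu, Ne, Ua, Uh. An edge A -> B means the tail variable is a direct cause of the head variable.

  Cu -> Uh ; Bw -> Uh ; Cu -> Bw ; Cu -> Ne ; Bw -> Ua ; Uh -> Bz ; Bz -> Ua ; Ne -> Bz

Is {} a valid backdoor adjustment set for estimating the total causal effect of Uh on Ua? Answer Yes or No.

Backdoor paths from Uh to Ua (paths whose first edge points into Uh):
  P1: Uh <- Cu -> Bw -> Ua
  P2: Uh <- Cu -> Ne -> Bz -> Ua
  P3: Uh <- Bw <- Cu -> Ne -> Bz -> Ua
  P4: Uh <- Bw -> Ua
Condition 1 (no descendant of Uh in the set): holds — descendants of Uh are {Bz, Ua}; none are in {}.
Condition 2 (every backdoor path blocked by {}):
  P1: open — no interior node is in the conditioning set.
  P2: open — no interior node is in the conditioning set.
  P3: open — no interior node is in the conditioning set.
  P4: open — no interior node is in the conditioning set.
{} does not satisfy the backdoor criterion.

No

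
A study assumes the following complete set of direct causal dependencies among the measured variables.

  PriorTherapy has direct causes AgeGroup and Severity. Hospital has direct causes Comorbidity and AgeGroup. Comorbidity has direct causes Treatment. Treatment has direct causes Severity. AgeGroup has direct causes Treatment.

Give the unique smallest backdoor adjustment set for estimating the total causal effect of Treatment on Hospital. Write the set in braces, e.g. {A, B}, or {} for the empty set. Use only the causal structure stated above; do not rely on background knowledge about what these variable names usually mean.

{}

Variables eligible for adjustment (non-descendants of Treatment, excluding Treatment and Hospital): {Severity}.
Backdoor paths from Treatment to Hospital:
  P1: Treatment <- Severity -> PriorTherapy <- AgeGroup -> Hospital
Each backdoor path contains an unconditioned collider, so every path is already blocked with the empty conditioning set:
  P1: blocked at collider PriorTherapy (neither it nor any descendant is in the conditioning set).
The empty set is therefore the unique smallest valid set.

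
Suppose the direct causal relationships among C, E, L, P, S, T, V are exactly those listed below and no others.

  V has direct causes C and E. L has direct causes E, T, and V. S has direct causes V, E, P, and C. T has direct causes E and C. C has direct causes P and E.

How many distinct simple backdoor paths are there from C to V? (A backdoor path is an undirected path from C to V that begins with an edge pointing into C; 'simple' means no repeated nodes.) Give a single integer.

8

A backdoor path from C to V is any simple undirected path whose first edge points into C (i.e. leaves C via a parent).
Parents of C: {E, P}.
Enumerating:
  P1: C <- P -> S <- E -> T -> L <- V
  P2: C <- P -> S <- E -> V
  P3: C <- P -> S <- E -> L <- V
  P4: C <- P -> S <- V
  P5: C <- E -> T -> L <- V
  P6: C <- E -> V
  P7: C <- E -> S <- V
  P8: C <- E -> L <- V
That exhausts the simple backdoor paths. Count: 8.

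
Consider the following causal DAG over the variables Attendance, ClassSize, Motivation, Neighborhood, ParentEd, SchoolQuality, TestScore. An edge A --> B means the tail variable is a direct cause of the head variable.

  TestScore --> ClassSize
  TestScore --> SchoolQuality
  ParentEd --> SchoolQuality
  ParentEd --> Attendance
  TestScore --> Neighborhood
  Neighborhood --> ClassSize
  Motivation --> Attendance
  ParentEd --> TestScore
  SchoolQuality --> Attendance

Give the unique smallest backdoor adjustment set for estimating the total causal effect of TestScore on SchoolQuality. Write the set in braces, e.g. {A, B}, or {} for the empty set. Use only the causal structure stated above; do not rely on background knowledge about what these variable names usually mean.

{ParentEd}

Variables eligible for adjustment (non-descendants of TestScore, excluding TestScore and SchoolQuality): {Motivation, ParentEd}.
Backdoor paths from TestScore to SchoolQuality:
  P1: TestScore <- ParentEd -> SchoolQuality
  P2: TestScore <- ParentEd -> Attendance <- SchoolQuality
The empty set is not sufficient: P1 (TestScore <- ParentEd -> SchoolQuality) has no collider blocking it and no conditioned non-collider, so it is open.
Try {ParentEd}:
  P1: blocked at fork node ParentEd ∈ conditioning set.
  P2: blocked at fork node ParentEd ∈ conditioning set.
{ParentEd} contains no descendant of TestScore and blocks every backdoor path.
No other singleton works — e.g. {Motivation} leaves P1 open — so {ParentEd} is the unique smallest valid adjustment set.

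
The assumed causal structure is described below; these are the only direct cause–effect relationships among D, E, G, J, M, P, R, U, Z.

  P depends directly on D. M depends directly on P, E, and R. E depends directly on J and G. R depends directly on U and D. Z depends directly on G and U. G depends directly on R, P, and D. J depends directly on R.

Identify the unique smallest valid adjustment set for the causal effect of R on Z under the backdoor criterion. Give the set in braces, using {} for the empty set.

{D, U}

Variables eligible for adjustment (non-descendants of R, excluding R and Z): {D, P, U}.
Backdoor paths from R to Z:
  P1: R <- D -> P -> G -> Z
  P2: R <- D -> P -> M <- E <- G -> Z
  P3: R <- D -> G -> Z
  P4: R <- U -> Z
The empty set is not sufficient: P1 (R <- D -> P -> G -> Z) has no collider blocking it and no conditioned non-collider, so it is open.
Try {D, U}:
  P1: blocked at fork node D ∈ conditioning set.
  P2: blocked at fork node D ∈ conditioning set.
  P3: blocked at fork node D ∈ conditioning set.
  P4: blocked at fork node U ∈ conditioning set.
{D, U} contains no descendant of R and blocks every backdoor path.
Every element of {D, U} is needed (dropping D leaves P1 open; dropping U leaves P4 open), so no proper subset is valid.
Among all size-2 subsets of the eligible variables, only {D, U} blocks every backdoor path, so it is the unique smallest valid adjustment set.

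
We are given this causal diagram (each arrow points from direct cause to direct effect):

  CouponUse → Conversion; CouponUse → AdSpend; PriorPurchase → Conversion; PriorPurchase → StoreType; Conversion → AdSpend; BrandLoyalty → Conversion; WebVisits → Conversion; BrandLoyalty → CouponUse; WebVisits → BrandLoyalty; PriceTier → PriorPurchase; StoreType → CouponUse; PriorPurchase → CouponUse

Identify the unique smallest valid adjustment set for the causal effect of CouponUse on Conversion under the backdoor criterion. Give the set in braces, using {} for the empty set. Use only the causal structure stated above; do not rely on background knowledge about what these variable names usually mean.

{BrandLoyalty, PriorPurchase}

Variables eligible for adjustment (non-descendants of CouponUse, excluding CouponUse and Conversion): {BrandLoyalty, PriceTier, PriorPurchase, StoreType, WebVisits}.
Backdoor paths from CouponUse to Conversion:
  P1: CouponUse <- PriorPurchase -> Conversion
  P2: CouponUse <- StoreType <- PriorPurchase -> Conversion
  P3: CouponUse <- BrandLoyalty <- WebVisits -> Conversion
  P4: CouponUse <- BrandLoyalty -> Conversion
The empty set is not sufficient: P1 (CouponUse <- PriorPurchase -> Conversion) has no collider blocking it and no conditioned non-collider, so it is open.
Try {BrandLoyalty, PriorPurchase}:
  P1: blocked at fork node PriorPurchase ∈ conditioning set.
  P2: blocked at fork node PriorPurchase ∈ conditioning set.
  P3: blocked at chain node BrandLoyalty ∈ conditioning set.
  P4: blocked at fork node BrandLoyalty ∈ conditioning set.
{BrandLoyalty, PriorPurchase} contains no descendant of CouponUse and blocks every backdoor path.
Every element of {BrandLoyalty, PriorPurchase} is needed (dropping BrandLoyalty leaves P3 open; dropping PriorPurchase leaves P1 open), so no proper subset is valid.
Among all size-2 subsets of the eligible variables, only {BrandLoyalty, PriorPurchase} blocks every backdoor path, so it is the unique smallest valid adjustment set.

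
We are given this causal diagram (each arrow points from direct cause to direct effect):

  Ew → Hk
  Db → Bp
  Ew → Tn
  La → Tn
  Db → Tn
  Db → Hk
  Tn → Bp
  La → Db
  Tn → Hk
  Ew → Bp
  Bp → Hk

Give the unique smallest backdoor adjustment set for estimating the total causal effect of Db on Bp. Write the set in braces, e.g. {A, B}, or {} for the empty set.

Variables eligible for adjustment (non-descendants of Db, excluding Db and Bp): {Ew, La}.
Backdoor paths from Db to Bp:
  P1: Db <- La -> Tn <- Ew -> Bp
  P2: Db <- La -> Tn <- Ew -> Hk <- Bp
  P3: Db <- La -> Tn -> Bp
  P4: Db <- La -> Tn -> Hk <- Ew -> Bp
  P5: Db <- La -> Tn -> Hk <- Bp
The empty set is not sufficient: P3 (Db <- La -> Tn -> Bp) has no collider blocking it and no conditioned non-collider, so it is open.
Try {La}:
  P1: blocked at fork node La ∈ conditioning set.
  P2: blocked at fork node La ∈ conditioning set.
  P3: blocked at fork node La ∈ conditioning set.
  P4: blocked at fork node La ∈ conditioning set.
  P5: blocked at fork node La ∈ conditioning set.
{La} contains no descendant of Db and blocks every backdoor path.
No other singleton works — e.g. {Ew} leaves P3 open — so {La} is the unique smallest valid adjustment set.

{La}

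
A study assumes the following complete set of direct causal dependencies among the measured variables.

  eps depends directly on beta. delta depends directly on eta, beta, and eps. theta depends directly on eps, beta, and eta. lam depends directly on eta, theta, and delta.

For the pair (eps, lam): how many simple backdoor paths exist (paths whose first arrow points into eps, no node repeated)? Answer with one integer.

A backdoor path from eps to lam is any simple undirected path whose first edge points into eps (i.e. leaves eps via a parent).
Parents of eps: {beta}.
Enumerating:
  P1: eps <- beta -> theta <- eta -> delta -> lam
  P2: eps <- beta -> theta <- eta -> lam
  P3: eps <- beta -> theta -> lam
  P4: eps <- beta -> delta <- eta -> theta -> lam
  P5: eps <- beta -> delta <- eta -> lam
  P6: eps <- beta -> delta -> lam
That exhausts the simple backdoor paths. Count: 6.

6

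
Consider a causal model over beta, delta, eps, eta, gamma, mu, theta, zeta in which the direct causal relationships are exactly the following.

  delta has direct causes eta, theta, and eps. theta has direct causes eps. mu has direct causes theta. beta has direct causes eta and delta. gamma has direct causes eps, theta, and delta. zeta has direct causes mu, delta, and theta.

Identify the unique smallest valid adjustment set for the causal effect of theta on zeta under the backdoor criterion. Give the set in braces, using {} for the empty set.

{eps}

Variables eligible for adjustment (non-descendants of theta, excluding theta and zeta): {eps, eta}.
Backdoor paths from theta to zeta:
  P1: theta <- eps -> delta -> zeta
  P2: theta <- eps -> gamma <- delta -> zeta
The empty set is not sufficient: P1 (theta <- eps -> delta -> zeta) has no collider blocking it and no conditioned non-collider, so it is open.
Try {eps}:
  P1: blocked at fork node eps ∈ conditioning set.
  P2: blocked at fork node eps ∈ conditioning set.
{eps} contains no descendant of theta and blocks every backdoor path.
No other singleton works — e.g. {eta} leaves P1 open — so {eps} is the unique smallest valid adjustment set.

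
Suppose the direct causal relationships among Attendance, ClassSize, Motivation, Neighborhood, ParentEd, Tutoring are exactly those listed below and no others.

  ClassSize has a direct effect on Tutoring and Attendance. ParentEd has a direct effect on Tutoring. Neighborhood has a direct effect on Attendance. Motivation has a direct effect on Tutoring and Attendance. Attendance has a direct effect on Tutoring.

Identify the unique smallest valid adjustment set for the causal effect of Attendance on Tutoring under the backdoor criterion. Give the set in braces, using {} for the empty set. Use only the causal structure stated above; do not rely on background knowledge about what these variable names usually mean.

{ClassSize, Motivation}

Variables eligible for adjustment (non-descendants of Attendance, excluding Attendance and Tutoring): {ClassSize, Motivation, Neighborhood, ParentEd}.
Backdoor paths from Attendance to Tutoring:
  P1: Attendance <- Motivation -> Tutoring
  P2: Attendance <- ClassSize -> Tutoring
The empty set is not sufficient: P1 (Attendance <- Motivation -> Tutoring) has no collider blocking it and no conditioned non-collider, so it is open.
Try {ClassSize, Motivation}:
  P1: blocked at fork node Motivation ∈ conditioning set.
  P2: blocked at fork node ClassSize ∈ conditioning set.
{ClassSize, Motivation} contains no descendant of Attendance and blocks every backdoor path.
Every element of {ClassSize, Motivation} is needed (dropping ClassSize leaves P2 open; dropping Motivation leaves P1 open), so no proper subset is valid.
Among all size-2 subsets of the eligible variables, only {ClassSize, Motivation} blocks every backdoor path, so it is the unique smallest valid adjustment set.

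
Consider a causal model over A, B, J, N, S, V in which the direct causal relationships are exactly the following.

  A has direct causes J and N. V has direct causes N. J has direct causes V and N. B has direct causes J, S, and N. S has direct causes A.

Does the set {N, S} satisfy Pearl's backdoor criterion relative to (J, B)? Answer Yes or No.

Backdoor paths from J to B (paths whose first edge points into J):
  P1: J <- N -> A -> S -> B
  P2: J <- N -> B
  P3: J <- V <- N -> A -> S -> B
  P4: J <- V <- N -> B
Condition 1 (no descendant of J in the set): FAILS — S is a descendant of J.
Condition 2 (every backdoor path blocked by {N, S}):
  P1: blocked at fork node N ∈ conditioning set.
  P2: blocked at fork node N ∈ conditioning set.
  P3: blocked at fork node N ∈ conditioning set.
  P4: blocked at fork node N ∈ conditioning set.
{N, S} does not satisfy the backdoor criterion.

No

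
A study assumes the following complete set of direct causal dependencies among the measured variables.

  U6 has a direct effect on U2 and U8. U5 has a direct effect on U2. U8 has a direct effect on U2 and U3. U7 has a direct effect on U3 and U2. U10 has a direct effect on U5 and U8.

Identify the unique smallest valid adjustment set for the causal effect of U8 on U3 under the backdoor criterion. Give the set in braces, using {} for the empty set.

Variables eligible for adjustment (non-descendants of U8, excluding U8 and U3): {U10, U5, U6, U7}.
Backdoor paths from U8 to U3:
  P1: U8 <- U6 -> U2 <- U7 -> U3
  P2: U8 <- U10 -> U5 -> U2 <- U7 -> U3
Each backdoor path contains an unconditioned collider, so every path is already blocked with the empty conditioning set:
  P1: blocked at collider U2 (neither it nor any descendant is in the conditioning set).
  P2: blocked at collider U2 (neither it nor any descendant is in the conditioning set).
The empty set is therefore the unique smallest valid set.

{}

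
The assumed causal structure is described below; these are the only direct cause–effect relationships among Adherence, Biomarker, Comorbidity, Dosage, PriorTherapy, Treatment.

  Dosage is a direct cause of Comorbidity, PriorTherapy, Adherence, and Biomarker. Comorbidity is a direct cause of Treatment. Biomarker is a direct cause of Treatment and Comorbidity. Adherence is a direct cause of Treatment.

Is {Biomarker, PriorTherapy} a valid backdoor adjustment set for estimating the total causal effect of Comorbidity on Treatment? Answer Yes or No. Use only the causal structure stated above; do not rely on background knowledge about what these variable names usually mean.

No

Backdoor paths from Comorbidity to Treatment (paths whose first edge points into Comorbidity):
  P1: Comorbidity <- Dosage -> Adherence -> Treatment
  P2: Comorbidity <- Dosage -> Biomarker -> Treatment
  P3: Comorbidity <- Biomarker <- Dosage -> Adherence -> Treatment
  P4: Comorbidity <- Biomarker -> Treatment
Condition 1 (no descendant of Comorbidity in the set): holds — descendants of Comorbidity are {Treatment}; none are in {Biomarker, PriorTherapy}.
Condition 2 (every backdoor path blocked by {Biomarker, PriorTherapy}):
  P1: open — no interior node is in the conditioning set.
  P2: blocked at chain node Biomarker ∈ conditioning set.
  P3: blocked at chain node Biomarker ∈ conditioning set.
  P4: blocked at fork node Biomarker ∈ conditioning set.
{Biomarker, PriorTherapy} does not satisfy the backdoor criterion.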